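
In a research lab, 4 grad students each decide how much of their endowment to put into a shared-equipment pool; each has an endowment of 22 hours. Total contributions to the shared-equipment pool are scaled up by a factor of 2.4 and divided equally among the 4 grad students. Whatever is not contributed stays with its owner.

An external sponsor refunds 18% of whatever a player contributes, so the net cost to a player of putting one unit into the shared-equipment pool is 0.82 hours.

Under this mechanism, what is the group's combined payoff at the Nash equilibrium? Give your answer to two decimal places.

The effective private return is (2.4/4) / 0.82 = 0.7317, which is still under 1, so the mechanism doesn't change anyone's dominant strategy: zero contribution.
Everyone keeps their endowment and the group total is 4 × 22 = 88.

88.00 hours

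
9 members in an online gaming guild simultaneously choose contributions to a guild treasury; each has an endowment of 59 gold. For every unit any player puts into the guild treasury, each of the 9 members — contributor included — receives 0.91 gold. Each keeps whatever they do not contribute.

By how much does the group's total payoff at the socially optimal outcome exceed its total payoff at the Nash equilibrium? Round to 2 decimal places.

3817.89 gold

The private return per contributed unit is 0.91 < 1, so contributing 0 is dominant for every player. At the Nash equilibrium everyone keeps their 59, and the group total is 9 × 59 = 531.
Each contributed unit returns 8.190 to the group as a whole (0.91 to each of 9 players), which exceeds 1, so the social optimum is full contribution: group total = 8.190 × 531 = 4348.89.
Efficiency loss = 4348.89 − 531 = 3817.89.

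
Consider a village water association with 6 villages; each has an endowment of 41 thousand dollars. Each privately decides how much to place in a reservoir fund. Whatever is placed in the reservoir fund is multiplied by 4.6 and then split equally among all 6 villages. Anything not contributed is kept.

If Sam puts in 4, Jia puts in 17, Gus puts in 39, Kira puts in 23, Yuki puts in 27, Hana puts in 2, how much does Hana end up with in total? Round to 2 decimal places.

124.87 thousand dollars

Total contributed: 4 + 17 + 39 + 23 + 27 + 2 = 112.
Each receives 4.6 × 112 / 6 = 85.87 from the reservoir fund.
Hana keeps 41 − 2 = 39, so Hana's payoff is 39 + 85.87 = 124.87.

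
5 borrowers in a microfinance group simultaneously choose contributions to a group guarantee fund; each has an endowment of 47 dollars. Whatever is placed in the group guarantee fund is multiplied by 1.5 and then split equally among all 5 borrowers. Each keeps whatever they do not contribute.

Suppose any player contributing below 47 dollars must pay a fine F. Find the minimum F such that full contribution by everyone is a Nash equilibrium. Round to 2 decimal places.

32.90 dollars

Given the others contribute fully, the best deviation is to contribute 0 (any partial contribution still incurs the fine and gives up units whose private return 0.3000 is below 1).
Deviating from 47 to 0 saves 47 dollars but forfeits the deviator's share of the drop in the group guarantee fund: 1.5/5 × 47 = 14.10.
So the deviation gain is 47 − 14.10 = 32.90, and the fine must be at least 32.90 dollars to wipe it out.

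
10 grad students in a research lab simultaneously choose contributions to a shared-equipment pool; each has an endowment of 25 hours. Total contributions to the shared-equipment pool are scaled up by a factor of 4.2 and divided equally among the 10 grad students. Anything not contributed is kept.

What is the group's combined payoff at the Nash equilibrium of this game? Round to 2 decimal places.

250.00 hours

Each contributed unit returns 4.2/10 = 0.4200 to its contributor — below 1 — so contributing 0 is dominant for every player. At the Nash equilibrium everyone keeps their 25, and the group total is 10 × 25 = 250.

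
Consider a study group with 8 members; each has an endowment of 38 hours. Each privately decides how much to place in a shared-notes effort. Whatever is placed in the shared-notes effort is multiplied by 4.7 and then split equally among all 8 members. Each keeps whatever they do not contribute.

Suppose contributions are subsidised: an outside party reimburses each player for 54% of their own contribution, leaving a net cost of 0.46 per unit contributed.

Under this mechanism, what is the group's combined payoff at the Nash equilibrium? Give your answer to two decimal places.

The effective private return per unit is now (4.7/8) / 0.46 = 1.2772 > 1, so every player's dominant strategy flips to full contribution.
At the Nash equilibrium everyone contributes 38. Group total payoff = 8 × (38 × 0.54 + 4.7 × 38) = 1592.96.

1592.96 hours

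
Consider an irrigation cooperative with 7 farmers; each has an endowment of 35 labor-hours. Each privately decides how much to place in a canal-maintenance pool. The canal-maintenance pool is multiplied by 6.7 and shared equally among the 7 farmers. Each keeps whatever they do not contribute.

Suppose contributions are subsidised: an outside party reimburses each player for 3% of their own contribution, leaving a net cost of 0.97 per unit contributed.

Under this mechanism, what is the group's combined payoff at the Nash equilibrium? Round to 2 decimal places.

Even with the mechanism, each unit contributed returns only (6.7/7) / 0.97 = 0.9867 per unit of net cost, so contributing nothing is still dominant.
Everyone keeps their endowment and the group total is 7 × 35 = 245.

245.00 labor-hours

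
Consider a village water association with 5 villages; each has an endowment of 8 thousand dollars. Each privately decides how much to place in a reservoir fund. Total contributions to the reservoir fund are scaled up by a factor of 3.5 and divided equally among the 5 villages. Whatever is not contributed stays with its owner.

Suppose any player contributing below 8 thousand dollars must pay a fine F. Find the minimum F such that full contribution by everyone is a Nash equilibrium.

2.40 thousand dollars

Given the others contribute fully, the best deviation is to contribute 0 (any partial contribution still incurs the fine and gives up units whose private return 0.7000 is below 1).
Deviating from 8 to 0 saves 8 thousand dollars but forfeits the deviator's share of the drop in the reservoir fund: 3.5/5 × 8 = 5.60.
So the deviation gain is 8 − 5.60 = 2.40, and the fine must be at least 2.40 thousand dollars to wipe it out.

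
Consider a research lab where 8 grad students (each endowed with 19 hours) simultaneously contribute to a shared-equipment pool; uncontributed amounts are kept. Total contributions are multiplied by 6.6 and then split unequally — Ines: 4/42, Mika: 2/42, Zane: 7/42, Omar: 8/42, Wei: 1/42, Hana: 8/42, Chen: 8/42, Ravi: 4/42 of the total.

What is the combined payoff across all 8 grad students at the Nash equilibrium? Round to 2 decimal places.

Each unit j contributes comes back to j as 6.6 × (j's share), so j prefers to contribute only if that share exceeds 1/6.6 = 0.1515; otherwise keeping the unit dominates.
Zane, Omar, Hana and Chen are above the threshold, contributing 19 each; the remaining 4 contribute 0. Total contributed: 76.
The shared-equipment pool pays out 6.6 × 76 = 501.60 in total (split across the unequal shares, but the aggregate is all that matters for the group sum).
The 4 free-riders keep 19 each, adding 76. Group total = 76 + 501.60 = 577.60.

577.60 hours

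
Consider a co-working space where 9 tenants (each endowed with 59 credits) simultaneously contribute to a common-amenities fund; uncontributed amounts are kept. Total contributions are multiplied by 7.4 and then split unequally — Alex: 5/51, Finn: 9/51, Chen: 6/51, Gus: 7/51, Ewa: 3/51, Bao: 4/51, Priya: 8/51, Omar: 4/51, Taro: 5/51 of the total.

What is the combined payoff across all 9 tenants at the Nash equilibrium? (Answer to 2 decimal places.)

1663.80 credits

Player j's private return per contributed unit is 7.4 × (j's share). Contributing is weakly dominant for j when that share is at least 1/7.4 = 0.1351, and contributing 0 is dominant otherwise.
Finn, Gus and Priya are above the threshold, contributing 59 each; the remaining 6 contribute 0. Total contributed: 177.
The common-amenities fund pays out 7.4 × 177 = 1309.80 in total (split across the unequal shares, but the aggregate is all that matters for the group sum).
The 6 free-riders keep 59 each, adding 354. Group total = 354 + 1309.80 = 1663.80.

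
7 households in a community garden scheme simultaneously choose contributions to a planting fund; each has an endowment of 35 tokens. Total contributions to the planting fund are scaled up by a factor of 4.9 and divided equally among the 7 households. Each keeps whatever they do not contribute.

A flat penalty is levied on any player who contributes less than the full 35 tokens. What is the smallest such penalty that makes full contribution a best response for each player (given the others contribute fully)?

10.50 tokens

Given the others contribute fully, the best deviation is to contribute 0 (any partial contribution still incurs the fine and gives up units whose private return 0.7000 is below 1).
Deviating from 35 to 0 saves 35 tokens but forfeits the deviator's share of the drop in the planting fund: 4.9/7 × 35 = 24.50.
So the deviation gain is 35 − 24.50 = 10.50, and the fine must be at least 10.50 tokens to wipe it out.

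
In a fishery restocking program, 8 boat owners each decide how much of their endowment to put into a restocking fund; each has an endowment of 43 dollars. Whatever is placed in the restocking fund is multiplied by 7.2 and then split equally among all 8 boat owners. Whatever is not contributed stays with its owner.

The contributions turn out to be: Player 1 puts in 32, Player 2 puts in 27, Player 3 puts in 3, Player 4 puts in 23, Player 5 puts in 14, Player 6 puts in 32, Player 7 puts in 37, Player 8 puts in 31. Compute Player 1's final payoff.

190.10 dollars

Total contributed: 32 + 27 + 3 + 23 + 14 + 32 + 37 + 31 = 199.
Each receives 7.2 × 199 / 8 = 179.10 from the restocking fund.
Player 1 keeps 43 − 32 = 11, so Player 1's payoff is 11 + 179.10 = 190.10.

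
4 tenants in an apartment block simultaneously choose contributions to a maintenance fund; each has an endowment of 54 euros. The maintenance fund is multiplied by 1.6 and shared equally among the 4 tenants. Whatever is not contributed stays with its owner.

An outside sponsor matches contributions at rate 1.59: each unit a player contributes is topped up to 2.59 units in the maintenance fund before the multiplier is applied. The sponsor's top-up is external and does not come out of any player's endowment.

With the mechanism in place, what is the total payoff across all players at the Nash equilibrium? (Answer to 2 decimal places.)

Under the mechanism each unit contributed yields 1.6 × 2.59 / 4 = 1.0360 back to its contributor per unit of net cost, which exceeds 1, making full contribution the dominant choice for everyone.
At the Nash equilibrium everyone contributes 54. Group total payoff = 1.6 × 2.59 × 216 = 895.10.

895.10 euros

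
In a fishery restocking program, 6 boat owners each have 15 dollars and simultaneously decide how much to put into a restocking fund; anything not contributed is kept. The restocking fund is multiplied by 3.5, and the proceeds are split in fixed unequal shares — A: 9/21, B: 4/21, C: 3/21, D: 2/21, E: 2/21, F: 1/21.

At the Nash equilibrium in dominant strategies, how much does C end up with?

For player j, contributing a unit is worthwhile iff 3.5 × (j's share) ≥ 1, i.e. iff j's share is at least 0.2857.
Only A (9/21) clears that bar, contributing 15; the remaining 5 contribute 0. Total contributed: 15.
C keeps 15 and receives 3.5 × 15 × 3/21 = 7.50 from the restocking fund, for a payoff of 22.50.

22.50 dollars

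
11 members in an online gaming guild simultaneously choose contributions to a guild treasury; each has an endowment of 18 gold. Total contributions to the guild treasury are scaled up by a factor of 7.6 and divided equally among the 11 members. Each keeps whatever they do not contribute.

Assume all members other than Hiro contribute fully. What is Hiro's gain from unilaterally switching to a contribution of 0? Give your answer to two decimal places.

5.56 gold

Switching from a contribution of 18 to 0 lets Hiro keep an extra 18 gold, but lowers the guild treasury by 18, which costs Hiro their own share of that drop: 7.6/11 × 18 = 12.44.
Net gain = 18 − 12.44 = 5.56. The private return per contributed unit (0.6909) is below 1, so free-riding is indeed the best response regardless of what the others do.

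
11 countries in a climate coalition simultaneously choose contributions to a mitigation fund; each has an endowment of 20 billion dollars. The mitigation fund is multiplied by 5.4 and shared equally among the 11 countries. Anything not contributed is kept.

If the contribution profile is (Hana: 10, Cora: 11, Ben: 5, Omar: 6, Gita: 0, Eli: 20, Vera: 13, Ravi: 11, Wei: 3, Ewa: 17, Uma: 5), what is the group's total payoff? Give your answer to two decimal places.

Total contributed: 10 + 11 + 5 + 6 + 0 + 20 + 13 + 11 + 3 + 17 + 5 = 101; total kept: 11 × 20 − 101 = 119.
The mitigation fund pays out 5.4 × 101 = 545.40 in aggregate.
Group total = 119 + 545.40 = 664.40.

664.40 billion dollars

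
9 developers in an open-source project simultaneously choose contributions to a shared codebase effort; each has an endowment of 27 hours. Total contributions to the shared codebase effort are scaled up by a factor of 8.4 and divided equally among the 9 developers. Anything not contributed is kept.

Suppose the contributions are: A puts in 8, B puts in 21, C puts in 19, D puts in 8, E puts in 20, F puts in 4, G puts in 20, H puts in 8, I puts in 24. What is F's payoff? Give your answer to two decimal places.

146.20 hours

Total contributed: 8 + 21 + 19 + 8 + 20 + 4 + 20 + 8 + 24 = 132.
Each receives 8.4 × 132 / 9 = 123.20 from the shared codebase effort.
F keeps 27 − 4 = 23, so F's payoff is 23 + 123.20 = 146.20.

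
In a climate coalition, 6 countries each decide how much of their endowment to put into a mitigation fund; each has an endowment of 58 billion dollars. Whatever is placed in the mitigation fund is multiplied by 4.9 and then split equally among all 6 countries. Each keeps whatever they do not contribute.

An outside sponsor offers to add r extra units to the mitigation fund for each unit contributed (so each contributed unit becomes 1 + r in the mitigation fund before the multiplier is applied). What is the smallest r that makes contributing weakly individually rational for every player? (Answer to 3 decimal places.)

0.224

With matching at rate r, one contributed unit becomes (1 + r) in the mitigation fund and returns 4.9 × (1 + r) / 6 to the contributor.
Setting this equal to 1: 1 + r = 6/4.9 = 1.2245.
So the minimum matching rate is r = 1.2245 − 1 = 0.224.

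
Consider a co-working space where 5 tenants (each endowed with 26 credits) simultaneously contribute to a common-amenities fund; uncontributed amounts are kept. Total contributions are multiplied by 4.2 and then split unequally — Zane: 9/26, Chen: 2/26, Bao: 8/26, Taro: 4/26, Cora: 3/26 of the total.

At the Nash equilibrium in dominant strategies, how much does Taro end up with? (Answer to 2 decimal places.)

59.60 credits

A player with share s gets back 4.2·s per unit contributed, so full contribution is dominant for anyone with s > 1/4.2 = 0.2381 and zero contribution is dominant for anyone below.
Zane and Bao are above the threshold, contributing 26 each; the remaining 3 contribute 0. Total contributed: 52.
Taro keeps 26 and receives 4.2 × 52 × 4/26 = 33.60 from the common-amenities fund, for a payoff of 59.60.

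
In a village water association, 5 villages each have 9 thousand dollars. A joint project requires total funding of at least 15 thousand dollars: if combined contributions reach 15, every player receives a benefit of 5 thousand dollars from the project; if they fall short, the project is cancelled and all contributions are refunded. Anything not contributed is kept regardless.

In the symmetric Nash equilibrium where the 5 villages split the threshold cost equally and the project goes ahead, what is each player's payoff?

Equal share of the threshold: 15/5 = 3.
At this profile no one gains by cutting their contribution: any cut drops the total below 15, the project is cancelled, contributions are refunded, and the deviator ends with 9, which is less than 9 − 3 + 5 = 11. Contributing more than 3 just wastes the excess. So contributing exactly 3 is a best response.
Each player's payoff: 9 − 3 + 5 = 11.

11 thousand dollars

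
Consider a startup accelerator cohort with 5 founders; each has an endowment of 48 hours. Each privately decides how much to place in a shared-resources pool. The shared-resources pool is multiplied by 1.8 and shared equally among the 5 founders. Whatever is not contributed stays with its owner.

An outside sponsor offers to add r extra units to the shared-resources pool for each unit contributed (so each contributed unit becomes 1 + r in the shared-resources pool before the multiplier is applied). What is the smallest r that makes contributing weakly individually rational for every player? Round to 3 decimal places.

1.778

With matching at rate r, one contributed unit becomes (1 + r) in the shared-resources pool and returns 1.8 × (1 + r) / 5 to the contributor.
Setting this equal to 1: 1 + r = 5/1.8 = 2.7778.
So the minimum matching rate is r = 2.7778 − 1 = 1.778.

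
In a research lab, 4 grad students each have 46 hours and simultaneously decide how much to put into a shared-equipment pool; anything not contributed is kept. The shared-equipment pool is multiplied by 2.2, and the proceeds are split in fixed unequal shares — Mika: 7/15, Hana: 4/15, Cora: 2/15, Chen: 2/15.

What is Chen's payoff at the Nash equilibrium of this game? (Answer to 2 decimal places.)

A player with share s gets back 2.2·s per unit contributed, so full contribution is dominant for anyone with s > 1/2.2 = 0.4545 and zero contribution is dominant for anyone below.
Mika alone (share 7/15) is above the threshold, contributing 46; the remaining 3 contribute 0. Total contributed: 46.
Chen keeps 46 and receives 2.2 × 46 × 2/15 = 13.49 from the shared-equipment pool, for a payoff of 59.49.

59.49 hours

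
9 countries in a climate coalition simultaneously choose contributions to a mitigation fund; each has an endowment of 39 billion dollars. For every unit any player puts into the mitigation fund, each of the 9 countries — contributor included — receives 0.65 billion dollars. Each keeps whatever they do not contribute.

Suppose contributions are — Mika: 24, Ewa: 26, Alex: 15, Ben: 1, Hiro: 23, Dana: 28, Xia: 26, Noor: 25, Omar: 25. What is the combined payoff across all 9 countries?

1287.05 billion dollars

Total contributed: 24 + 26 + 15 + 1 + 23 + 28 + 26 + 25 + 25 = 193; total kept: 9 × 39 − 193 = 158.
The mitigation fund pays out 0.65 × 9 × 193 = 1129.05 in aggregate.
Group total = 158 + 1129.05 = 1287.05.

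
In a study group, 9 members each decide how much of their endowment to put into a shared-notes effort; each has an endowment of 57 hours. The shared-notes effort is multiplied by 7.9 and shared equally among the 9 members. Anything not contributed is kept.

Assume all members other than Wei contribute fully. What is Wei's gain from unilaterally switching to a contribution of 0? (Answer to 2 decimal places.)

6.97 hours

Switching from a contribution of 57 to 0 lets Wei keep an extra 57 hours, but lowers the shared-notes effort by 57, which costs Wei their own share of that drop: 7.9/9 × 57 = 50.03.
Net gain = 57 − 50.03 = 6.97. The private return per contributed unit (0.8778) is below 1, so free-riding is indeed the best response regardless of what the others do.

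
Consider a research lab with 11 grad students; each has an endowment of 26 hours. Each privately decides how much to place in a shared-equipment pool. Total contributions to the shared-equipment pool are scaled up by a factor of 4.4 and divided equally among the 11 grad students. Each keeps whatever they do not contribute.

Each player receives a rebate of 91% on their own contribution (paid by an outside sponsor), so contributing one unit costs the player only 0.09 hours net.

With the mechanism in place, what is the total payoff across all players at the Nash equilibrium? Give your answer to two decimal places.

1518.66 hours

Under the mechanism each unit contributed yields (4.4/11) / 0.09 = 4.4444 back to its contributor per unit of net cost, which exceeds 1, making full contribution the dominant choice for everyone.
So the Nash equilibrium is full contribution by all 11; the group earns 11 × (26 × 0.91 + 4.4 × 26) = 1518.66.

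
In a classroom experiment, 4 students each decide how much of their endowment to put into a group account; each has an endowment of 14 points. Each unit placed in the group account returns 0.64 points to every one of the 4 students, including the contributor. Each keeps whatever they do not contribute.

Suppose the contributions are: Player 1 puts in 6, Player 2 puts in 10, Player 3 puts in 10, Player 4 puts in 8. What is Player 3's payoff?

Total contributed: 6 + 10 + 10 + 8 = 34.
Each receives 0.64 × 34 = 21.76 from the group account.
Player 3 keeps 14 − 10 = 4, so Player 3's payoff is 4 + 21.76 = 25.76.

25.76 points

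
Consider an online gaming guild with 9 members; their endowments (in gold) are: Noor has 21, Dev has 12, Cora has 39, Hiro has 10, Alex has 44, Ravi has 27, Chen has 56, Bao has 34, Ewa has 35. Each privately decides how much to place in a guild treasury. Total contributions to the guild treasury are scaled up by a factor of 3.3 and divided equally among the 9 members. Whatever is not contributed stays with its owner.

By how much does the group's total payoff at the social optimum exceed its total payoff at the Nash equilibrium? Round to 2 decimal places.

The private return per contributed unit is 3.3/9 = 0.3667 < 1 for every player regardless of endowment, so the Nash equilibrium is zero contribution and the group total is Σ E_j = 21 + 12 + 39 + 10 + 44 + 27 + 56 + 34 + 35 = 278.
Each contributed unit returns 3.300 to the group, so the social optimum is full contribution by everyone: group total = 3.300 × 278 = 917.40.
Efficiency loss = (3.300 − 1) × 278 = 639.40.

639.40 gold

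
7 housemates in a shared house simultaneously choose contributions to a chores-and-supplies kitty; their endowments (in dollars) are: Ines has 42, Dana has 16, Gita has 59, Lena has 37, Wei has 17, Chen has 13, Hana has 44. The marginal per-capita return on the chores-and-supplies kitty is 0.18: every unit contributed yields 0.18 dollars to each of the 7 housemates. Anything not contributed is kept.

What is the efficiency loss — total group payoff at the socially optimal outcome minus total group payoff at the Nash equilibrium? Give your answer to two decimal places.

59.28 dollars

The private return per contributed unit is 0.18 < 1 for everyone, so the Nash equilibrium is zero contribution and the group total is Σ E_j = 42 + 16 + 59 + 37 + 17 + 13 + 44 = 228.
Each contributed unit returns 1.260 to the group, so the social optimum is full contribution by everyone: group total = 1.260 × 228 = 287.28.
Efficiency loss = (1.260 − 1) × 228 = 59.28.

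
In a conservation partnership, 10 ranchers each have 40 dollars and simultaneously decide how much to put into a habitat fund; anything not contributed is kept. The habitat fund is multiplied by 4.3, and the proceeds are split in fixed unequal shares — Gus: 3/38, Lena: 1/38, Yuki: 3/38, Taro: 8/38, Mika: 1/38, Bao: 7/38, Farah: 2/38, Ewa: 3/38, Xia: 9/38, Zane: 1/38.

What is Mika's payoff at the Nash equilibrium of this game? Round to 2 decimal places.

44.53 dollars

Player j's private return per contributed unit is 4.3 × (j's share). Contributing is weakly dominant for j when that share is at least 1/4.3 = 0.2326, and contributing 0 is dominant otherwise.
Xia alone (share 9/38) is above the threshold, contributing 40; the remaining 9 contribute 0. Total contributed: 40.
Mika keeps 40 and receives 4.3 × 40 × 1/38 = 4.53 from the habitat fund, for a payoff of 44.53.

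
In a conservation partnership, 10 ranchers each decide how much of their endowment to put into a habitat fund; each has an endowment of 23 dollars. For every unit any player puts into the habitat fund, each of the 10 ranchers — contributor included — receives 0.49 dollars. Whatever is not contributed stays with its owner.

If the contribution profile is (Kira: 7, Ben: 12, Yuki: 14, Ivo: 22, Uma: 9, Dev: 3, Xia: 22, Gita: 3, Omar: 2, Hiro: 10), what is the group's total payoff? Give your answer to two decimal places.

635.60 dollars

Total contributed: 7 + 12 + 14 + 22 + 9 + 3 + 22 + 3 + 2 + 10 = 104; total kept: 10 × 23 − 104 = 126.
The habitat fund pays out 0.49 × 10 × 104 = 509.60 in aggregate.
Group total = 126 + 509.60 = 635.60.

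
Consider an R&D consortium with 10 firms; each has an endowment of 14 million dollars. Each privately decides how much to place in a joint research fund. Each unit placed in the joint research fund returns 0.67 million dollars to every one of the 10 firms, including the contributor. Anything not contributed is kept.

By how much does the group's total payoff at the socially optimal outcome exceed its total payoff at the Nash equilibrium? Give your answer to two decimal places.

The private return per contributed unit is 0.67 < 1, so contributing 0 is dominant for every player. At the Nash equilibrium everyone keeps their 14, and the group total is 10 × 14 = 140.
Each contributed unit returns 6.700 to the group as a whole (0.67 to each of 10 players), which exceeds 1, so the social optimum is full contribution: group total = 6.700 × 140 = 938.00.
Efficiency loss = 938.00 − 140 = 798.00.

798.00 million dollars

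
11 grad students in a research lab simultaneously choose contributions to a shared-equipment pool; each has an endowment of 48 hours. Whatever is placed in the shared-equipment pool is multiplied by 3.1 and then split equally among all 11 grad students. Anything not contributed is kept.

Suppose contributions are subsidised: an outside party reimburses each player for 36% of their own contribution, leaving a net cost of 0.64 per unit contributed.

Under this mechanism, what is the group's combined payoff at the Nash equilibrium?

The effective private return is (3.1/11) / 0.64 = 0.4403, which is still under 1, so the mechanism doesn't change anyone's dominant strategy: zero contribution.
At the Nash equilibrium no one contributes; group total payoff = 11 × 48 = 528.

528.00 hours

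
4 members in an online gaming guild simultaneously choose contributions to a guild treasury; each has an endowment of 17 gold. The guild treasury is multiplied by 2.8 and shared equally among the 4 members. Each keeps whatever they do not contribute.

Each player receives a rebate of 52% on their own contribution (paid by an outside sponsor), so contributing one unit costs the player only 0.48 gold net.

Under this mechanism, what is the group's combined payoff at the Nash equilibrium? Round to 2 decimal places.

225.76 gold

The effective private return per unit is now (2.8/4) / 0.48 = 1.4583 > 1, so every player's dominant strategy flips to full contribution.
At the Nash equilibrium everyone contributes 17. Group total payoff = 4 × (17 × 0.52 + 2.8 × 17) = 225.76.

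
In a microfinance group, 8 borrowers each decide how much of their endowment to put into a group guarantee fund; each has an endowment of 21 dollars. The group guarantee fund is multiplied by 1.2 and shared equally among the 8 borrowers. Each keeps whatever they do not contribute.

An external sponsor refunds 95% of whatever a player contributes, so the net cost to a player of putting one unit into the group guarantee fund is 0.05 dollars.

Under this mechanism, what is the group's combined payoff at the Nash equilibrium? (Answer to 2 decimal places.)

361.20 dollars

The effective private return per unit is now (1.2/8) / 0.05 = 3.0000 > 1, so every player's dominant strategy flips to full contribution.
At the Nash equilibrium everyone contributes 21. Group total payoff = 8 × (21 × 0.95 + 1.2 × 21) = 361.20.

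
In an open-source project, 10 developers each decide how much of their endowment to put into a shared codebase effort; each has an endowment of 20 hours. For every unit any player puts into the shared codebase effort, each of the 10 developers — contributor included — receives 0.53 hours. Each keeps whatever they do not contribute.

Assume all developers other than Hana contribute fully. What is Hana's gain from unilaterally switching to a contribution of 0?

9.40 hours

Switching from a contribution of 20 to 0 lets Hana keep an extra 20 hours, but lowers the shared codebase effort by 20, which costs Hana their own share of that drop: 0.53 × 20 = 10.60.
Net gain = 20 − 10.60 = 9.40. The private return per contributed unit (0.53) is below 1, so free-riding is indeed the best response regardless of what the others do.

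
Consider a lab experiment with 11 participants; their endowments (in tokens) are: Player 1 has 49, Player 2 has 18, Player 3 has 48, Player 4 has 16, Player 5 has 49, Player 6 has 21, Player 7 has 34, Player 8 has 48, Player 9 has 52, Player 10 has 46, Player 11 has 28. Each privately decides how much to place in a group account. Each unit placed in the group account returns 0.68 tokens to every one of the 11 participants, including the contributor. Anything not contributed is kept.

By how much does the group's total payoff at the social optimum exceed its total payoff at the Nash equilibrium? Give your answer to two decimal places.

The private return per contributed unit is 0.68 < 1 for everyone, so the Nash equilibrium is zero contribution and the group total is Σ E_j = 49 + 18 + 48 + 16 + 49 + 21 + 34 + 48 + 52 + 46 + 28 = 409.
Each contributed unit returns 7.480 to the group, so the social optimum is full contribution by everyone: group total = 7.480 × 409 = 3059.32.
Efficiency loss = (7.480 − 1) × 409 = 2650.32.

2650.32 tokens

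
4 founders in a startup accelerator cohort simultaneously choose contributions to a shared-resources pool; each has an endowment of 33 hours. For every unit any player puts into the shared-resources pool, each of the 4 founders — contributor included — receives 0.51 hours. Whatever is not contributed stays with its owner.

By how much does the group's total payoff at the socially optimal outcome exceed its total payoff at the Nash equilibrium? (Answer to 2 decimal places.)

137.28 hours

The private return per contributed unit is 0.51 < 1, so contributing 0 is dominant for every player. At the Nash equilibrium everyone keeps their 33, and the group total is 4 × 33 = 132.
Each contributed unit returns 2.040 to the group as a whole (0.51 to each of 4 players), which exceeds 1, so the social optimum is full contribution: group total = 2.040 × 132 = 269.28.
Efficiency loss = 269.28 − 132 = 137.28.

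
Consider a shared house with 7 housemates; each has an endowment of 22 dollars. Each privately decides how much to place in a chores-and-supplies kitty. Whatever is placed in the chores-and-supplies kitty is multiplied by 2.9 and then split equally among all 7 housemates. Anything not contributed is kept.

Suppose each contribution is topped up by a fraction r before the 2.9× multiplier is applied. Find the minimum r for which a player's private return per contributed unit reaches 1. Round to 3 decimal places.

With matching at rate r, one contributed unit becomes (1 + r) in the chores-and-supplies kitty and returns 2.9 × (1 + r) / 7 to the contributor.
Setting this equal to 1: 1 + r = 7/2.9 = 2.4138.
So the minimum matching rate is r = 2.4138 − 1 = 1.414.

1.414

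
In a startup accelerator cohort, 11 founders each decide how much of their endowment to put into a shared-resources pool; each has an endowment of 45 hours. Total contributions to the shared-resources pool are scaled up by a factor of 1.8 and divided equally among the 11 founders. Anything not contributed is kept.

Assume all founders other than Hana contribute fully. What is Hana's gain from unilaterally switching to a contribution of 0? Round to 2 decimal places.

37.64 hours

Switching from a contribution of 45 to 0 lets Hana keep an extra 45 hours, but lowers the shared-resources pool by 45, which costs Hana their own share of that drop: 1.8/11 × 45 = 7.36.
Net gain = 45 − 7.36 = 37.64. The private return per contributed unit (0.1636) is below 1, so free-riding is indeed the best response regardless of what the others do.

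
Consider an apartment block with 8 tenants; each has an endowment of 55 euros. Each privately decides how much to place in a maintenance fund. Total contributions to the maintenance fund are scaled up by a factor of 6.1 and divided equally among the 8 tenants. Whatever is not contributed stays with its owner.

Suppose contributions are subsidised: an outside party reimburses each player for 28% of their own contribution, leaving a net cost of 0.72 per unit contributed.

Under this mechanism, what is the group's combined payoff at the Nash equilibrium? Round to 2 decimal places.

Under the mechanism each unit contributed yields (6.1/8) / 0.72 = 1.0590 back to its contributor per unit of net cost, which exceeds 1, making full contribution the dominant choice for everyone.
So the Nash equilibrium is full contribution by all 8; the group earns 8 × (55 × 0.28 + 6.1 × 55) = 2807.20.

2807.20 euros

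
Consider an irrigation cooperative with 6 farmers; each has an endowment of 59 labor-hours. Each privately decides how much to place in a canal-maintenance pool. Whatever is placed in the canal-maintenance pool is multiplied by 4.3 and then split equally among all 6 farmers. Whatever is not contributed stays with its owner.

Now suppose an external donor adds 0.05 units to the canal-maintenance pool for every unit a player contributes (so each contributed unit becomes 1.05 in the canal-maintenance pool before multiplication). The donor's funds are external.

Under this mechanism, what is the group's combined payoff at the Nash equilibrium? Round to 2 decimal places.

With the mechanism, a contributed unit returns 4.3 × 1.05 / 6 = 0.7525 per unit of net cost — still below 1 — so contributing 0 remains dominant for every player.
At the Nash equilibrium no one contributes; group total payoff = 6 × 59 = 354.

354.00 labor-hours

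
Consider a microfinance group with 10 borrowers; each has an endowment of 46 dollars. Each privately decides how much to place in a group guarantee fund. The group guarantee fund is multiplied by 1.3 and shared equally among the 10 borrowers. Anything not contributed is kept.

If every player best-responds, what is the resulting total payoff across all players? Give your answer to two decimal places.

460.00 dollars

Each contributed unit returns 1.3/10 = 0.1300 to its contributor — below 1 — so contributing 0 is dominant for every player. At the Nash equilibrium everyone keeps their 46, and the group total is 10 × 46 = 460.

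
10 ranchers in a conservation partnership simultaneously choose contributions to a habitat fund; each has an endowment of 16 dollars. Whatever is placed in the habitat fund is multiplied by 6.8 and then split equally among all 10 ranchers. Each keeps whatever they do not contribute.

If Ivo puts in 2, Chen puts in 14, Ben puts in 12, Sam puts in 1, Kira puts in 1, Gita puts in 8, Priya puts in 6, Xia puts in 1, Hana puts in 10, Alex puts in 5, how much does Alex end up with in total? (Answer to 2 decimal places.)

51.80 dollars

Total contributed: 2 + 14 + 12 + 1 + 1 + 8 + 6 + 1 + 10 + 5 = 60.
Each receives 6.8 × 60 / 10 = 40.80 from the habitat fund.
Alex keeps 16 − 5 = 11, so Alex's payoff is 11 + 40.80 = 51.80.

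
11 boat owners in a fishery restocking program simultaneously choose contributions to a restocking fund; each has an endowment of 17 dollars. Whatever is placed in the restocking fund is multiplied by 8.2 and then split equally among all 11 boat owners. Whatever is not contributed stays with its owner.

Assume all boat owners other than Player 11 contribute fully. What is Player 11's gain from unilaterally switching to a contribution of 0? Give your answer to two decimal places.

4.33 dollars

Switching from a contribution of 17 to 0 lets Player 11 keep an extra 17 dollars, but lowers the restocking fund by 17, which costs Player 11 their own share of that drop: 8.2/11 × 17 = 12.67.
Net gain = 17 − 12.67 = 4.33. The private return per contributed unit (0.7455) is below 1, so free-riding is indeed the best response regardless of what the others do.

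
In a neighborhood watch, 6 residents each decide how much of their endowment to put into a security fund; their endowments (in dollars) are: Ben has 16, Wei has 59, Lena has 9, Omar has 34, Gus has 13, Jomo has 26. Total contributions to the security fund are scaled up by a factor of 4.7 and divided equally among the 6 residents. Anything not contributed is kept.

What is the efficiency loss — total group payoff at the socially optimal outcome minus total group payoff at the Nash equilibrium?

580.90 dollars

The private return per contributed unit is 4.7/6 = 0.7833 < 1 for every player regardless of endowment, so the Nash equilibrium is zero contribution and the group total is Σ E_j = 16 + 59 + 9 + 34 + 13 + 26 = 157.
Each contributed unit returns 4.700 to the group, so the social optimum is full contribution by everyone: group total = 4.700 × 157 = 737.90.
Efficiency loss = (4.700 − 1) × 157 = 580.90.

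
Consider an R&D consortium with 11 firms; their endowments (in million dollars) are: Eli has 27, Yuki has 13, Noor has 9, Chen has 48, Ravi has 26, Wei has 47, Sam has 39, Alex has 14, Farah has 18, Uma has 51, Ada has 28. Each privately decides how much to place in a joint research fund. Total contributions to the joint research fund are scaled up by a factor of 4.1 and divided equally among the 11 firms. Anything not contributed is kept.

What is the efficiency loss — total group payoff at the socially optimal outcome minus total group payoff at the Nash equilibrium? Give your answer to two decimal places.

992.00 million dollars

The private return per contributed unit is 4.1/11 = 0.3727 < 1 for every player regardless of endowment, so the Nash equilibrium is zero contribution and the group total is Σ E_j = 27 + 13 + 9 + 48 + 26 + 47 + 39 + 14 + 18 + 51 + 28 = 320.
Each contributed unit returns 4.100 to the group, so the social optimum is full contribution by everyone: group total = 4.100 × 320 = 1312.00.
Efficiency loss = (4.100 − 1) × 320 = 992.00.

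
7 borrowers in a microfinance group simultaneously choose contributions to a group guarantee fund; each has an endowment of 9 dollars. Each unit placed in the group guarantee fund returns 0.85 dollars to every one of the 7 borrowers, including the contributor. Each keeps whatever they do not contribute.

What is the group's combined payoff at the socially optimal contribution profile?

Each contributed unit returns 5.950 to the group as a whole (0.85 to each of 7 players), which exceeds 1, so the social optimum is full contribution: group total = 5.950 × 63 = 374.85.

374.85 dollars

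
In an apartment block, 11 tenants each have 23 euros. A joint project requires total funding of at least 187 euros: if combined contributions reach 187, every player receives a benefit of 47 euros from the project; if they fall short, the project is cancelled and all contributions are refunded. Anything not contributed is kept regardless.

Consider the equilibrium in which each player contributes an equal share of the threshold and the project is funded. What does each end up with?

53 euros

Equal share of the threshold: 187/11 = 17.
At this profile no one gains by cutting their contribution: any cut drops the total below 187, the project is cancelled, contributions are refunded, and the deviator ends with 23, which is less than 23 − 17 + 47 = 53. Contributing more than 17 just wastes the excess. So contributing exactly 17 is a best response.
Each player's payoff: 23 − 17 + 47 = 53.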